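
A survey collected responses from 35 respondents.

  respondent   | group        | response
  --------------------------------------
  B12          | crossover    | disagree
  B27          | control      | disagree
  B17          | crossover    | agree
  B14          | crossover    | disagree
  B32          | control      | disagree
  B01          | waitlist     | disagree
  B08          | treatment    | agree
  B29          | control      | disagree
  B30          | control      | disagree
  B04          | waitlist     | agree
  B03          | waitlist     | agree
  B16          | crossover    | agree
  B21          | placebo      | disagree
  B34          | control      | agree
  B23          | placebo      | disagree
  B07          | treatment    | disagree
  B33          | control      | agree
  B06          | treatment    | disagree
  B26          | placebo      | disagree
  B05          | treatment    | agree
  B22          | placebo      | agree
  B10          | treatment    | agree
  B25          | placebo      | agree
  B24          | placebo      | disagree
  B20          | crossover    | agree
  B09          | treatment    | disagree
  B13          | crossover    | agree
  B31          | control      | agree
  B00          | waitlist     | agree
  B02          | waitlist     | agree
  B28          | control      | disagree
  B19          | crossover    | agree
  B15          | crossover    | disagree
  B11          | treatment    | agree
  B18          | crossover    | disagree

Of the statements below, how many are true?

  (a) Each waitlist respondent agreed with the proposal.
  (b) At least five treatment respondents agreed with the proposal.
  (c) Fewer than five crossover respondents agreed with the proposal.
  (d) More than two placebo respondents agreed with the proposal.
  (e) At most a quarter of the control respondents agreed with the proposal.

(a) waitlist: |A| = 5, |A ∩ B| = 4; needs A ⊆ B, i.e. every element of A is in B (|A ∖ B| = 0) — false.
(b) treatment: |A| = 7, |A ∩ B| = 4; needs |A ∩ B| ≥ 5 — false.
(c) crossover: |A| = 9, |A ∩ B| = 5; needs |A ∩ B| < 5 — false.
(d) placebo: |A| = 6, |A ∩ B| = 2; needs |A ∩ B| > 2 — false.
(e) control: |A| = 8, |A ∩ B| = 3; needs |A ∩ B| / |A| ≤ 1/4 — false.

0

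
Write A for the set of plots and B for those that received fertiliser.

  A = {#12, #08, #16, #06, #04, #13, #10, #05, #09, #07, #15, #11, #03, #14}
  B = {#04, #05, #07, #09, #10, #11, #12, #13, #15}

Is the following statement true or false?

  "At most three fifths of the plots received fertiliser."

False

The determiner here denotes the relation: |A ∩ B| / |A| ≤ 3/5.
A (the restrictor) = {#12, #08, #16, #06, #04, #13, #10, #05, #09, #07, #15, #11, #03, #14}, |A| = 14.
A ∩ B = {#12, #04, #13, #10, #05, #09, #07, #15, #11}, so |A ∩ B| = 9.
A ∖ B = {#08, #16, #06, #03, #14}, so |A ∖ B| = 5.
|A ∩ B|/|A| = 9/14, so the statement is false.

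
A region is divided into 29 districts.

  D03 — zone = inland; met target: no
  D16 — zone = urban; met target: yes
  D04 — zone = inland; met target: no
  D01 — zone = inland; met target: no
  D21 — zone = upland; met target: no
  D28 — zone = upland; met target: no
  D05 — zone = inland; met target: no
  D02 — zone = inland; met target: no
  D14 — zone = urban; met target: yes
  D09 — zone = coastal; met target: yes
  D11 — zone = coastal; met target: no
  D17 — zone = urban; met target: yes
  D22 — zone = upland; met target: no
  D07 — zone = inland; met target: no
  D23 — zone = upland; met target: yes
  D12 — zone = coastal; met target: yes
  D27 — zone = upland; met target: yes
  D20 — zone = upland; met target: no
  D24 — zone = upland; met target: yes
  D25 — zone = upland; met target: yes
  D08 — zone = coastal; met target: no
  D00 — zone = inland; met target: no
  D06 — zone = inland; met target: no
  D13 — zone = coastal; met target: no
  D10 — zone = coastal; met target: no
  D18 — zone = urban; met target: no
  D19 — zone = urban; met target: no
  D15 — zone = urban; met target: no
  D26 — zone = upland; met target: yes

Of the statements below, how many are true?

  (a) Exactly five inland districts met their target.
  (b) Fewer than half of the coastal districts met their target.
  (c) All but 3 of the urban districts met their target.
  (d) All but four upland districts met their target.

(a) inland: |A| = 8, |A ∩ B| = 0; needs |A ∩ B| = 5 — false.
(b) coastal: |A| = 6, |A ∩ B| = 2; needs |A ∩ B| < |A ∖ B| — true.
(c) urban: |A| = 6, |A ∩ B| = 3; needs |A ∖ B| = 3 — true.
(d) upland: |A| = 9, |A ∩ B| = 5; needs |A ∖ B| = 4 — true.

3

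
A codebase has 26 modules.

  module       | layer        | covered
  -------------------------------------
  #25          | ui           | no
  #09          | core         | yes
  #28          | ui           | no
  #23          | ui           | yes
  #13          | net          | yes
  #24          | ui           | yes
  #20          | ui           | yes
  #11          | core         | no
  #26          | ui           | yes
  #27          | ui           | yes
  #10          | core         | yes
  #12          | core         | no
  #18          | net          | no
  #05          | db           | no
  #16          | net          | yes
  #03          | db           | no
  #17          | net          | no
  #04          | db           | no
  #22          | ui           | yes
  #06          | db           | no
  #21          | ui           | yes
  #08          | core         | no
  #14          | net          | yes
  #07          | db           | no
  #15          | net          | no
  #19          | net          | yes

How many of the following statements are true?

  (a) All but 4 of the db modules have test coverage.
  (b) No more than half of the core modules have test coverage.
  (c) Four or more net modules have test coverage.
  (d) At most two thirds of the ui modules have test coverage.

(a) db: |A| = 5, |A ∩ B| = 0; needs |A ∖ B| = 4 — false.
(b) core: |A| = 5, |A ∩ B| = 2; needs |A ∩ B| ≤ |A ∖ B| — true.
(c) net: |A| = 7, |A ∩ B| = 4; needs |A ∩ B| ≥ 4 — true.
(d) ui: |A| = 9, |A ∩ B| = 7; needs |A ∩ B| / |A| ≤ 2/3 — false.

2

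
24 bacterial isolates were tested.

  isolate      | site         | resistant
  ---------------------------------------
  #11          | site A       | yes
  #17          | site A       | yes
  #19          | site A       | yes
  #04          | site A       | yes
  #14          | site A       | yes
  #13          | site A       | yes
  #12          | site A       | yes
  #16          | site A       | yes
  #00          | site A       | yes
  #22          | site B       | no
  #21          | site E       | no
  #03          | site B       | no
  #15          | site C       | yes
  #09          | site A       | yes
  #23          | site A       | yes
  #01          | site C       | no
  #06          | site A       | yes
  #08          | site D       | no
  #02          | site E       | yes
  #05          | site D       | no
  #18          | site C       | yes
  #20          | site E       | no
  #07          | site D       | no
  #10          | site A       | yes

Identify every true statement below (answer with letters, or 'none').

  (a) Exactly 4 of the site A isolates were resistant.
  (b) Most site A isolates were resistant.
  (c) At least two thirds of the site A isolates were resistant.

(b), (c)

|A| = 13, |A ∩ B| = 13, |A ∖ B| = 0.
(a) |A ∩ B| = 4: fails.
(b) |A ∩ B| > |A ∖ B|: holds.
(c) |A ∩ B| / |A| ≥ 2/3: holds.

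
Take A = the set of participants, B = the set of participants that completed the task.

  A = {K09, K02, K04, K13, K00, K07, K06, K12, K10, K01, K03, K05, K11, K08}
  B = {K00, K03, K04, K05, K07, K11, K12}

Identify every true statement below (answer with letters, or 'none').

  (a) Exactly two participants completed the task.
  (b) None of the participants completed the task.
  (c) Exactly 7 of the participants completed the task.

(c)

|A| = 14, |A ∩ B| = 7, |A ∖ B| = 7.
(a) |A ∩ B| = 2: fails.
(b) A ∩ B = ∅ (|A ∩ B| = 0): fails.
(c) |A ∩ B| = 7: holds.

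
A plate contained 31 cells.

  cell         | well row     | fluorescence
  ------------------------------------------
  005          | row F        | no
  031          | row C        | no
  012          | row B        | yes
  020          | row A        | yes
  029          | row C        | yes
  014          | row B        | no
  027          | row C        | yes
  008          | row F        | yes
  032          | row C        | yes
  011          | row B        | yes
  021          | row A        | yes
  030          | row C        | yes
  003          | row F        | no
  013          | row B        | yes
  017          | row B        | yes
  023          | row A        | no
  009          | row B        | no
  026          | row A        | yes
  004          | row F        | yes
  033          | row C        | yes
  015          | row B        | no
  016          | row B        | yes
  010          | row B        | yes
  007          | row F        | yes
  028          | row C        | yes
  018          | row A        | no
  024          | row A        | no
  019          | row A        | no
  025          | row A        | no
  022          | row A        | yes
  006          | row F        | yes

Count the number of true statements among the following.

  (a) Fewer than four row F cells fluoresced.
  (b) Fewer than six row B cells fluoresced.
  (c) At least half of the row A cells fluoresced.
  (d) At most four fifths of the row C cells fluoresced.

0

(a) row F: |A| = 6, |A ∩ B| = 4; needs |A ∩ B| < 4 — false.
(b) row B: |A| = 9, |A ∩ B| = 6; needs |A ∩ B| < 6 — false.
(c) row A: |A| = 9, |A ∩ B| = 4; needs |A ∩ B| ≥ |A ∖ B| — false.
(d) row C: |A| = 7, |A ∩ B| = 6; needs |A ∩ B| / |A| ≤ 4/5 — false.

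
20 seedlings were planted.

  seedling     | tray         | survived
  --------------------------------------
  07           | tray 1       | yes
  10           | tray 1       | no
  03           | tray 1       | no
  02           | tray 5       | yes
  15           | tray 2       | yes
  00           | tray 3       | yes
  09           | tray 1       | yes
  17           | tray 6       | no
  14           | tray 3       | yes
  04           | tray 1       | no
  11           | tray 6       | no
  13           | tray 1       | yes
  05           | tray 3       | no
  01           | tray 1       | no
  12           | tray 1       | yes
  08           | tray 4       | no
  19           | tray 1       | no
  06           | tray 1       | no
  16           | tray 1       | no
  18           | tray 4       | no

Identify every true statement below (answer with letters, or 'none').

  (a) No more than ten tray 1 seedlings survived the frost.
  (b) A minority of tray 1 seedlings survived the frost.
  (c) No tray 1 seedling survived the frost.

|A| = 11, |A ∩ B| = 4, |A ∖ B| = 7.
(a) |A ∩ B| ≤ 10: holds.
(b) |A ∩ B| < |A ∖ B|: holds.
(c) A ∩ B = ∅ (|A ∩ B| = 0): fails.

(a), (b)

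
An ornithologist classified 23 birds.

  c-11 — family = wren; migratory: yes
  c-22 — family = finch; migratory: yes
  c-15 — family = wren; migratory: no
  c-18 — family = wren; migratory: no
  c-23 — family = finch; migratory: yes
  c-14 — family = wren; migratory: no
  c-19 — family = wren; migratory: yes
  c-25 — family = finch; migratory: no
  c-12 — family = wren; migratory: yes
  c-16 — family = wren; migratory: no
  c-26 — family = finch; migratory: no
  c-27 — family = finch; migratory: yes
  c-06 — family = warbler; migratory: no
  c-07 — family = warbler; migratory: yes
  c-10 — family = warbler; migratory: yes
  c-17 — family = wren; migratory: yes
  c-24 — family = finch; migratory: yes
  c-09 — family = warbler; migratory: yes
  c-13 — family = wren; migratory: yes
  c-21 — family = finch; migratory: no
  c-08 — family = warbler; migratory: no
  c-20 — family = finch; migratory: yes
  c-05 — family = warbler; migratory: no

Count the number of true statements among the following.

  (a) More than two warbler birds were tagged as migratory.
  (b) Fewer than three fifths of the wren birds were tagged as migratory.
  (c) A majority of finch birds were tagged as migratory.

3

(a) warbler: |A| = 6, |A ∩ B| = 3; needs |A ∩ B| > 2 — true.
(b) wren: |A| = 9, |A ∩ B| = 5; needs |A ∩ B| / |A| < 3/5 — true.
(c) finch: |A| = 8, |A ∩ B| = 5; needs |A ∩ B| > |A ∖ B| — true.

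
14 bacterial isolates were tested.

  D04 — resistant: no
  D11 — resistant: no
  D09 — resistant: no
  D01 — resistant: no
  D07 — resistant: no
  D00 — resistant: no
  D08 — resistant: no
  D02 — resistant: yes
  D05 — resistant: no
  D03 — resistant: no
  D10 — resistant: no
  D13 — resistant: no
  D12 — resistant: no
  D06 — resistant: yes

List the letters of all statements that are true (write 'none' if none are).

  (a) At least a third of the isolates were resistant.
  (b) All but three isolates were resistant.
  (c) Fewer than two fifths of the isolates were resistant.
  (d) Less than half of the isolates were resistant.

|A| = 14, |A ∩ B| = 2, |A ∖ B| = 12.
(a) |A ∩ B| / |A| ≥ 1/3: fails.
(b) |A ∖ B| = 3: fails.
(c) |A ∩ B| / |A| < 2/5: holds.
(d) |A ∩ B| < |A ∖ B|: holds.

(c), (d)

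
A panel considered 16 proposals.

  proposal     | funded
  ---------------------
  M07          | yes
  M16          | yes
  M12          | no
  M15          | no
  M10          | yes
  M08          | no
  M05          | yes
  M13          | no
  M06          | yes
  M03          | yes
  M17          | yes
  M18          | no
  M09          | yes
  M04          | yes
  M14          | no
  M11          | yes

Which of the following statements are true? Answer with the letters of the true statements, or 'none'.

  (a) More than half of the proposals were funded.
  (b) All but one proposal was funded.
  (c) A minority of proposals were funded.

(a)

|A| = 16, |A ∩ B| = 10, |A ∖ B| = 6.
(a) |A ∩ B| > |A ∖ B|: holds.
(b) |A ∖ B| = 1: fails.
(c) |A ∩ B| < |A ∖ B|: fails.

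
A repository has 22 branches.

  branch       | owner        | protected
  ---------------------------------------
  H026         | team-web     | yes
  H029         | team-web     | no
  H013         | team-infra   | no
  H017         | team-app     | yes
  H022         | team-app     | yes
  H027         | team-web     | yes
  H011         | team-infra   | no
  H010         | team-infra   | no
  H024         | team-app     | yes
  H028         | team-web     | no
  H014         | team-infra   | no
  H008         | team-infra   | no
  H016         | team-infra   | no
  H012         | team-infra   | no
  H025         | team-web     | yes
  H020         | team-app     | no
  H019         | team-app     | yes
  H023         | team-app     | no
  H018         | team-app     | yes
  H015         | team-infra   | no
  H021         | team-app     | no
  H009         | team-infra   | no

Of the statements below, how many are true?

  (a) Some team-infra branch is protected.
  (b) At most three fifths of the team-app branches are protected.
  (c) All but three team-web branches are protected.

(a) team-infra: |A| = 9, |A ∩ B| = 0; needs A ∩ B ≠ ∅ (|A ∩ B| ≥ 1) — false.
(b) team-app: |A| = 8, |A ∩ B| = 5; needs |A ∩ B| / |A| ≤ 3/5 — false.
(c) team-web: |A| = 5, |A ∩ B| = 3; needs |A ∖ B| = 3 — false.

0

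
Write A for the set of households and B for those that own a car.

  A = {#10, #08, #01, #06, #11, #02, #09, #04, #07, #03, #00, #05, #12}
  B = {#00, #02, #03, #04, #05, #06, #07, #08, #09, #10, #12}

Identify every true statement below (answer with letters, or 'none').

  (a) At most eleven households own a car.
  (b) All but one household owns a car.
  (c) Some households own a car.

|A| = 13, |A ∩ B| = 11, |A ∖ B| = 2.
(a) |A ∩ B| ≤ 11: holds.
(b) |A ∖ B| = 1: fails.
(c) A ∩ B ≠ ∅ (|A ∩ B| ≥ 1): holds.

(a), (c)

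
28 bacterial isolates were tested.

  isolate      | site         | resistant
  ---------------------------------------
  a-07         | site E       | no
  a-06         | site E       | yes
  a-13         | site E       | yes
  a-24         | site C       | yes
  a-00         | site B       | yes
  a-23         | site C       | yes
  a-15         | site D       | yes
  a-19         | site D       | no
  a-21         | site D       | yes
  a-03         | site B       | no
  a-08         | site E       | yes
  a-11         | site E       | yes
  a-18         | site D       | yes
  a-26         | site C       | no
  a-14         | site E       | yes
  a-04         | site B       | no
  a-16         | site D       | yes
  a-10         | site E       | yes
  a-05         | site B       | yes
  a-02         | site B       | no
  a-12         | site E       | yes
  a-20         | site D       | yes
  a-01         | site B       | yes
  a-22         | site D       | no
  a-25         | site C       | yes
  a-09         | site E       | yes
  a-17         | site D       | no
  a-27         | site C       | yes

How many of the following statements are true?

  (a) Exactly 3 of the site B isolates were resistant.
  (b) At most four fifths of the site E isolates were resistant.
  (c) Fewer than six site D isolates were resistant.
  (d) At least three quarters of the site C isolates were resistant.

(a) site B: |A| = 6, |A ∩ B| = 3; needs |A ∩ B| = 3 — true.
(b) site E: |A| = 9, |A ∩ B| = 8; needs |A ∩ B| / |A| ≤ 4/5 — false.
(c) site D: |A| = 8, |A ∩ B| = 5; needs |A ∩ B| < 6 — true.
(d) site C: |A| = 5, |A ∩ B| = 4; needs |A ∩ B| / |A| ≥ 3/4 — true.

3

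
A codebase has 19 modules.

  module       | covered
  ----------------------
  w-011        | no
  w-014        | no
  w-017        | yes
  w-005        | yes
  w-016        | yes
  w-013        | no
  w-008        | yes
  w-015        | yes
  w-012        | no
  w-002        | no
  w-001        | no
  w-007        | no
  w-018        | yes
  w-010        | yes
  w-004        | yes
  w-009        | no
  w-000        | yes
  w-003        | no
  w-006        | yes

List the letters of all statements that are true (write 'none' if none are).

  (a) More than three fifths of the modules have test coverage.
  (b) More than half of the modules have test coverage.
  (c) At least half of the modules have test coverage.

|A| = 19, |A ∩ B| = 10, |A ∖ B| = 9.
(a) |A ∩ B| / |A| > 3/5: fails.
(b) |A ∩ B| > |A ∖ B|: holds.
(c) |A ∩ B| ≥ |A ∖ B|: holds.

(b), (c)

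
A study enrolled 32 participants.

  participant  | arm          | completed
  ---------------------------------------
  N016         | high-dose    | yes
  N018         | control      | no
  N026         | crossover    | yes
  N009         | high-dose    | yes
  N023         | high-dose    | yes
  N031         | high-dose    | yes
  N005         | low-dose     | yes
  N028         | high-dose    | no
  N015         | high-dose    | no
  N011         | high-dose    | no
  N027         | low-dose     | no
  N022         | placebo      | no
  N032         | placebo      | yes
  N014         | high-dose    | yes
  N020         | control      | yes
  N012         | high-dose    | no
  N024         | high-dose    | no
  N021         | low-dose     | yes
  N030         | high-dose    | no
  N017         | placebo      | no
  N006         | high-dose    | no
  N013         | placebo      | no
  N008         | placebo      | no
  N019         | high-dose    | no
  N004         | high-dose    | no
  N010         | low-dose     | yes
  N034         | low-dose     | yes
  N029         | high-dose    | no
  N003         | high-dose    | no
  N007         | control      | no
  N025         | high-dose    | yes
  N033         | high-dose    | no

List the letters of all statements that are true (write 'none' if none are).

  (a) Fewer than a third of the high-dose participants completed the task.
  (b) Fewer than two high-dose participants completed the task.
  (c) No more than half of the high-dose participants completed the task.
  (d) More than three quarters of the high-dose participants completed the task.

|A| = 18, |A ∩ B| = 6, |A ∖ B| = 12.
(a) |A ∩ B| / |A| < 1/3: fails.
(b) |A ∩ B| < 2: fails.
(c) |A ∩ B| ≤ |A ∖ B|: holds.
(d) |A ∩ B| / |A| > 3/4: fails.

(c)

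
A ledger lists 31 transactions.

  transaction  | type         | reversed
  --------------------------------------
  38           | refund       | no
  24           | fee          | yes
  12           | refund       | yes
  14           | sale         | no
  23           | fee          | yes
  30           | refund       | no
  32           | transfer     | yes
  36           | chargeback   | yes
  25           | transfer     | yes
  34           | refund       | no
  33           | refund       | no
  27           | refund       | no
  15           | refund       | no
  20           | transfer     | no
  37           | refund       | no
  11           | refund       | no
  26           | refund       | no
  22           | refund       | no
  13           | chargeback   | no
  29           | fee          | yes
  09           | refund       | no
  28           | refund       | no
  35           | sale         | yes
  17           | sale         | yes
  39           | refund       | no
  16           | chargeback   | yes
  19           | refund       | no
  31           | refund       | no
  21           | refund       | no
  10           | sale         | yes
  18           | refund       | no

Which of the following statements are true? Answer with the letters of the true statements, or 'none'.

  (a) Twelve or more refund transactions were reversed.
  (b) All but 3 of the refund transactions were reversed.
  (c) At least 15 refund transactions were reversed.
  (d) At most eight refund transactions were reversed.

|A| = 18, |A ∩ B| = 1, |A ∖ B| = 17.
(a) |A ∩ B| ≥ 12: fails.
(b) |A ∖ B| = 3: fails.
(c) |A ∩ B| ≥ 15: fails.
(d) |A ∩ B| ≤ 8: holds.

(d)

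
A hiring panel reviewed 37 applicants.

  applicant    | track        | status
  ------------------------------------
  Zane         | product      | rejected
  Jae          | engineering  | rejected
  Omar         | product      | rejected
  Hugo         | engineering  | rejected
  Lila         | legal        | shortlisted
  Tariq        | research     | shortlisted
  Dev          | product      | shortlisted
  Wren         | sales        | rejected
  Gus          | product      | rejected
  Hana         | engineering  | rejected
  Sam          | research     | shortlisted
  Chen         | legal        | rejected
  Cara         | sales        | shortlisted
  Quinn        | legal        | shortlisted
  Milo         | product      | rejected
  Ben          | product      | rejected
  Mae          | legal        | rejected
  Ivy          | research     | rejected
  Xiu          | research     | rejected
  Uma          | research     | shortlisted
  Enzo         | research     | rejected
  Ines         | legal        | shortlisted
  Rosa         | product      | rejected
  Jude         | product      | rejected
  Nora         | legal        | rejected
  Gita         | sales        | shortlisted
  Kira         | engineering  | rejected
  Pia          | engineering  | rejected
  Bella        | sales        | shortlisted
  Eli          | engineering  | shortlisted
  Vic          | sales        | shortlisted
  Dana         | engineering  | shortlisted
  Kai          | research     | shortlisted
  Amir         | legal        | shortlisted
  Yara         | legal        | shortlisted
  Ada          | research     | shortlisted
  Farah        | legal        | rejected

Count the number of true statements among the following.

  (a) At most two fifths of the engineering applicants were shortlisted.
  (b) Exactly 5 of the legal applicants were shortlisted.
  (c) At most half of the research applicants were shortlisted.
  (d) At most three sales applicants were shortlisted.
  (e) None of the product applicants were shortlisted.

(a) engineering: |A| = 7, |A ∩ B| = 2; needs |A ∩ B| / |A| ≤ 2/5 — true.
(b) legal: |A| = 9, |A ∩ B| = 5; needs |A ∩ B| = 5 — true.
(c) research: |A| = 8, |A ∩ B| = 5; needs |A ∩ B| ≤ |A ∖ B| — false.
(d) sales: |A| = 5, |A ∩ B| = 4; needs |A ∩ B| ≤ 3 — false.
(e) product: |A| = 8, |A ∩ B| = 1; needs A ∩ B = ∅ (|A ∩ B| = 0) — false.

2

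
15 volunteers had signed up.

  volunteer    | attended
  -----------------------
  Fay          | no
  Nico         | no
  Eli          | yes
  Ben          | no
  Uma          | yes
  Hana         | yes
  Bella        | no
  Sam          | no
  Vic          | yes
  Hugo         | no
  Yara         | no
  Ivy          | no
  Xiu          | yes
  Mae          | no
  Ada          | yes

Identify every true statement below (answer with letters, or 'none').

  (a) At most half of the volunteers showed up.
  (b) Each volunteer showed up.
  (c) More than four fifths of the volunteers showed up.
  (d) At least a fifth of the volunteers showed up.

(a), (d)

|A| = 15, |A ∩ B| = 6, |A ∖ B| = 9.
(a) |A ∩ B| ≤ |A ∖ B|: holds.
(b) A ⊆ B, i.e. every element of A is in B (|A ∖ B| = 0): fails.
(c) |A ∩ B| / |A| > 4/5: fails.
(d) |A ∩ B| / |A| ≥ 1/5: holds.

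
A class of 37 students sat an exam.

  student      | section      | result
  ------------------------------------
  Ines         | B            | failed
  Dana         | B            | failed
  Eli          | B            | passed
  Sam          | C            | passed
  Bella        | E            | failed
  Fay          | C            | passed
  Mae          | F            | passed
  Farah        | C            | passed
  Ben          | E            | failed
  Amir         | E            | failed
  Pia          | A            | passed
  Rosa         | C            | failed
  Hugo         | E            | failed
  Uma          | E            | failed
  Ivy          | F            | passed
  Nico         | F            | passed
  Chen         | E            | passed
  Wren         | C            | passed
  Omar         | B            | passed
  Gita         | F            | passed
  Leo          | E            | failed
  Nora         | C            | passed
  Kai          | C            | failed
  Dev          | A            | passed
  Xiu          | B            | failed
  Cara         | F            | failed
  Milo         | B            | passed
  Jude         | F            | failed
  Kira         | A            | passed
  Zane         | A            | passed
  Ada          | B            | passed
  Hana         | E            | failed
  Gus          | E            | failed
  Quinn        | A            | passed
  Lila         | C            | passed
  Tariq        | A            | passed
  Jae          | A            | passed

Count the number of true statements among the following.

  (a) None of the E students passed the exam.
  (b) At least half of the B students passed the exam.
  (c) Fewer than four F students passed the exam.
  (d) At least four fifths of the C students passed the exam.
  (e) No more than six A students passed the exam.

1

(a) E: |A| = 9, |A ∩ B| = 1; needs A ∩ B = ∅ (|A ∩ B| = 0) — false.
(b) B: |A| = 7, |A ∩ B| = 4; needs |A ∩ B| ≥ |A ∖ B| — true.
(c) F: |A| = 6, |A ∩ B| = 4; needs |A ∩ B| < 4 — false.
(d) C: |A| = 8, |A ∩ B| = 6; needs |A ∩ B| / |A| ≥ 4/5 — false.
(e) A: |A| = 7, |A ∩ B| = 7; needs |A ∩ B| ≤ 6 — false.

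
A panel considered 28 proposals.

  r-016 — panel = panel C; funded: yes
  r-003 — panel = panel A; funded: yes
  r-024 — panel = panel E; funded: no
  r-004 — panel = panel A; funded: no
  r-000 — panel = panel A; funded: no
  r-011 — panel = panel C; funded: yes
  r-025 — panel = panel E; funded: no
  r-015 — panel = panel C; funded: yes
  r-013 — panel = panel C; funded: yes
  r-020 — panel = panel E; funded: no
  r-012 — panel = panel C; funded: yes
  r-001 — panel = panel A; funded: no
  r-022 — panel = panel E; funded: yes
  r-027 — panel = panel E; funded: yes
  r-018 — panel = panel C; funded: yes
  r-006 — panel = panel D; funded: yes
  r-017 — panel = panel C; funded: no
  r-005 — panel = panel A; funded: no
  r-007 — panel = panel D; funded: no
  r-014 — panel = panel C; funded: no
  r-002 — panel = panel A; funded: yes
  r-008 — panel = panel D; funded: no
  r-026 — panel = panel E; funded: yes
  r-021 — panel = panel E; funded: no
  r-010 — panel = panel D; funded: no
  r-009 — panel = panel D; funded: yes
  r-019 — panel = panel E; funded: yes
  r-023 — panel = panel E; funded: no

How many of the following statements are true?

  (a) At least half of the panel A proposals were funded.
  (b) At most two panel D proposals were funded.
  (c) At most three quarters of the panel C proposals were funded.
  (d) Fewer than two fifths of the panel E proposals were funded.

(a) panel A: |A| = 6, |A ∩ B| = 2; needs |A ∩ B| ≥ |A ∖ B| — false.
(b) panel D: |A| = 5, |A ∩ B| = 2; needs |A ∩ B| ≤ 2 — true.
(c) panel C: |A| = 8, |A ∩ B| = 6; needs |A ∩ B| / |A| ≤ 3/4 — true.
(d) panel E: |A| = 9, |A ∩ B| = 4; needs |A ∩ B| / |A| < 2/5 — false.

2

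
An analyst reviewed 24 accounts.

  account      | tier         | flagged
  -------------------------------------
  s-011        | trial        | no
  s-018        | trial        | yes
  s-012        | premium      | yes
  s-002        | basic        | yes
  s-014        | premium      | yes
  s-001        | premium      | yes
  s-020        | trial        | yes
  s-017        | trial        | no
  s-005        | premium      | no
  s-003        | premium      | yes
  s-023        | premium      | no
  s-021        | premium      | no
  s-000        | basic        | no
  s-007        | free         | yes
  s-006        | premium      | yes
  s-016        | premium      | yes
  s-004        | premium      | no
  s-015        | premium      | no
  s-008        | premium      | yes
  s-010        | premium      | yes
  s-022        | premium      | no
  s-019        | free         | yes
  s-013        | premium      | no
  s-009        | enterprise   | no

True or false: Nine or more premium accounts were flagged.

False

Truth condition: |A ∩ B| ≥ 9.
|A| = 15, |A ∩ B| = 8, |A ∖ B| = 7.
|A ∩ B| = 8, so the statement is false.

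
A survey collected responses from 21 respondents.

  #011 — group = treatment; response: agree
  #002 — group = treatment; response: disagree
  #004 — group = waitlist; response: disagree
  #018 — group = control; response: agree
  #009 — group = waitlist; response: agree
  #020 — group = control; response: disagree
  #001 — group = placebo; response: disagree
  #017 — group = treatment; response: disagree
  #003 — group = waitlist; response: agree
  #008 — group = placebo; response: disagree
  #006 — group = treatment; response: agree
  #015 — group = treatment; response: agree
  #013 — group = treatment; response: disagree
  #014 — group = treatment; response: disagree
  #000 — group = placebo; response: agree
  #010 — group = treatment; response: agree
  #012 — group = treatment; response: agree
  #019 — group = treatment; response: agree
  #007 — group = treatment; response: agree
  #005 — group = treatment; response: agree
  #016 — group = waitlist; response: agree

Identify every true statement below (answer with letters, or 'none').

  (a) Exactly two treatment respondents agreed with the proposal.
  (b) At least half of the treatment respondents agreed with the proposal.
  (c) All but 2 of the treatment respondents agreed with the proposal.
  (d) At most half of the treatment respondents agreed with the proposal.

|A| = 12, |A ∩ B| = 8, |A ∖ B| = 4.
(a) |A ∩ B| = 2: fails.
(b) |A ∩ B| ≥ |A ∖ B|: holds.
(c) |A ∖ B| = 2: fails.
(d) |A ∩ B| ≤ |A ∖ B|: fails.

(b)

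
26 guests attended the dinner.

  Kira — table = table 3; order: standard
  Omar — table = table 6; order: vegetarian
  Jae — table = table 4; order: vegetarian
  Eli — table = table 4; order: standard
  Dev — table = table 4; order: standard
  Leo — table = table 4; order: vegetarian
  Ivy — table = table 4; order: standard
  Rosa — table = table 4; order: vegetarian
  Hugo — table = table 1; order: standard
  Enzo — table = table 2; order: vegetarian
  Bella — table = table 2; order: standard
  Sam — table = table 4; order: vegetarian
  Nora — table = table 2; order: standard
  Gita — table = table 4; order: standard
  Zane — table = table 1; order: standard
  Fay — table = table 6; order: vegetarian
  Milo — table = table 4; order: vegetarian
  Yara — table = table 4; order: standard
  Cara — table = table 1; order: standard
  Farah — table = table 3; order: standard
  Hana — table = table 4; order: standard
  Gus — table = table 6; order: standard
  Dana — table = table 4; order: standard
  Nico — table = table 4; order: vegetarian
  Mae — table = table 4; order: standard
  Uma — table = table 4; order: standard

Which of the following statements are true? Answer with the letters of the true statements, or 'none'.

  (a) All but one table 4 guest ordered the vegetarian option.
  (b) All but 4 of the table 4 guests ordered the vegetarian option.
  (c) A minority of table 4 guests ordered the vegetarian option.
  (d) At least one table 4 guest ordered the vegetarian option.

|A| = 15, |A ∩ B| = 6, |A ∖ B| = 9.
(a) |A ∖ B| = 1: fails.
(b) |A ∖ B| = 4: fails.
(c) |A ∩ B| < |A ∖ B|: holds.
(d) A ∩ B ≠ ∅ (|A ∩ B| ≥ 1): holds.

(c), (d)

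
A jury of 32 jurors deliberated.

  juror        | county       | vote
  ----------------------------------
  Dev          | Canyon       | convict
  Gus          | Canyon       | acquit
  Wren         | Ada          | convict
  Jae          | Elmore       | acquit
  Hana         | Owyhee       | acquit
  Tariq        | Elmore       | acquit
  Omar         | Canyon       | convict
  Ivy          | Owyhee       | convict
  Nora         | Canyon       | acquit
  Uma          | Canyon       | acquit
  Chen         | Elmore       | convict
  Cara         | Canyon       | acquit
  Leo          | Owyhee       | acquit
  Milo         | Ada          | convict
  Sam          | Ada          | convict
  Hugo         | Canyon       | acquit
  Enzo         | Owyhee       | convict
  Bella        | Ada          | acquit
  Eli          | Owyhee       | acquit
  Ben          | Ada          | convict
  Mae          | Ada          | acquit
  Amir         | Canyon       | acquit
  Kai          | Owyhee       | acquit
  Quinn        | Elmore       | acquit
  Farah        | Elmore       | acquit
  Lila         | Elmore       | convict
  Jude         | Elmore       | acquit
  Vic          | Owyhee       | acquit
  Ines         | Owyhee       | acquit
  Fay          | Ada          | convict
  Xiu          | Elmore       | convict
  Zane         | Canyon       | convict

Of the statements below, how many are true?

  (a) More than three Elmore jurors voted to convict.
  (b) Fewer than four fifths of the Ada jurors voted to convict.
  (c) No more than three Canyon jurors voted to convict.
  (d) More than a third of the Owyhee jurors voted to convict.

2

(a) Elmore: |A| = 8, |A ∩ B| = 3; needs |A ∩ B| > 3 — false.
(b) Ada: |A| = 7, |A ∩ B| = 5; needs |A ∩ B| / |A| < 4/5 — true.
(c) Canyon: |A| = 9, |A ∩ B| = 3; needs |A ∩ B| ≤ 3 — true.
(d) Owyhee: |A| = 8, |A ∩ B| = 2; needs |A ∩ B| / |A| > 1/3 — false.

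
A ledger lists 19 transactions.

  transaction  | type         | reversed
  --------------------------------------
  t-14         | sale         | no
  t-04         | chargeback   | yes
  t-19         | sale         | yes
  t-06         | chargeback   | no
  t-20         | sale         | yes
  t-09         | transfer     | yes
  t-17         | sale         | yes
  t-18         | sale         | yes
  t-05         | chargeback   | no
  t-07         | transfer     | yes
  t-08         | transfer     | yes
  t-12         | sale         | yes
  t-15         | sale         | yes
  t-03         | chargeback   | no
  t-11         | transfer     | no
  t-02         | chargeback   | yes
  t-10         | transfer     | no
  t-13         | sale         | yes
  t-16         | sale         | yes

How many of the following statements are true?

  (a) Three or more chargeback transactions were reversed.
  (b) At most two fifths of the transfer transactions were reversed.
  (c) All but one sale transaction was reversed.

(a) chargeback: |A| = 5, |A ∩ B| = 2; needs |A ∩ B| ≥ 3 — false.
(b) transfer: |A| = 5, |A ∩ B| = 3; needs |A ∩ B| / |A| ≤ 2/5 — false.
(c) sale: |A| = 9, |A ∩ B| = 8; needs |A ∖ B| = 1 — true.

1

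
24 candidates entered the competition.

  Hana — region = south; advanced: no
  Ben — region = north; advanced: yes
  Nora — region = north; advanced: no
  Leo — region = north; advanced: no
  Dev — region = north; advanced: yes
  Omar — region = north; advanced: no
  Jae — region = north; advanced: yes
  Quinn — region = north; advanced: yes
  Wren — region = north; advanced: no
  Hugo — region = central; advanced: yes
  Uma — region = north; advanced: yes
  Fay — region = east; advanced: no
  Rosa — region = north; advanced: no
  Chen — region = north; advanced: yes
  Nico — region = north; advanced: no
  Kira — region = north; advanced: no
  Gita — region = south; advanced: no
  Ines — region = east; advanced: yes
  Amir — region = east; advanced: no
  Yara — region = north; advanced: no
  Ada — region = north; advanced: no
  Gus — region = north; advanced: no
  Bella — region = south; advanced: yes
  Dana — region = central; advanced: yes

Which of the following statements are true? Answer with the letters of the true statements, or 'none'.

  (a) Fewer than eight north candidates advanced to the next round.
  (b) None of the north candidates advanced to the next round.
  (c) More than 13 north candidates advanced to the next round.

(a)

|A| = 16, |A ∩ B| = 6, |A ∖ B| = 10.
(a) |A ∩ B| < 8: holds.
(b) A ∩ B = ∅ (|A ∩ B| = 0): fails.
(c) |A ∩ B| > 13: fails.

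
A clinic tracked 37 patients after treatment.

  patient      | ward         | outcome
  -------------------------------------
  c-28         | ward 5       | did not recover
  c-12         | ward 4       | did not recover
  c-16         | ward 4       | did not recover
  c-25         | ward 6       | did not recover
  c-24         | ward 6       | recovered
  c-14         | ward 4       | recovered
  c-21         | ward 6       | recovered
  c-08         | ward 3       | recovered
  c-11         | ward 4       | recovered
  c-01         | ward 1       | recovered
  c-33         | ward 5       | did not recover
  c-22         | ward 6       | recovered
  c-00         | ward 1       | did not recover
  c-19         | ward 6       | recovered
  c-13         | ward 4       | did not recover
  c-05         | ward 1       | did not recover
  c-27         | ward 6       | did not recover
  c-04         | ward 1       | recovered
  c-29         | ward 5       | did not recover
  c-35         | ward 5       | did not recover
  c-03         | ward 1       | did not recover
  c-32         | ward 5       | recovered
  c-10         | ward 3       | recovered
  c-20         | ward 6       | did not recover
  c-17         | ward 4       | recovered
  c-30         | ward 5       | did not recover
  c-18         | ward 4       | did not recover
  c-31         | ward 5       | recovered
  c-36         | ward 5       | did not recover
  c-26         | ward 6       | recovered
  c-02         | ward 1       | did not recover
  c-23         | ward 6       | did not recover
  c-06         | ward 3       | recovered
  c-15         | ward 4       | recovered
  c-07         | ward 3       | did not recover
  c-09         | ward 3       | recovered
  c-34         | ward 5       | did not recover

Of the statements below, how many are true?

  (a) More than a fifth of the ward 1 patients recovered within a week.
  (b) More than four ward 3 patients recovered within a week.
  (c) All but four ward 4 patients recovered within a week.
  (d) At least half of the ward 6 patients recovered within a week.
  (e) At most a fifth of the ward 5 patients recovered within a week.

3

(a) ward 1: |A| = 6, |A ∩ B| = 2; needs |A ∩ B| / |A| > 1/5 — true.
(b) ward 3: |A| = 5, |A ∩ B| = 4; needs |A ∩ B| > 4 — false.
(c) ward 4: |A| = 8, |A ∩ B| = 4; needs |A ∖ B| = 4 — true.
(d) ward 6: |A| = 9, |A ∩ B| = 5; needs |A ∩ B| ≥ |A ∖ B| — true.
(e) ward 5: |A| = 9, |A ∩ B| = 2; needs |A ∩ B| / |A| ≤ 1/5 — false.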